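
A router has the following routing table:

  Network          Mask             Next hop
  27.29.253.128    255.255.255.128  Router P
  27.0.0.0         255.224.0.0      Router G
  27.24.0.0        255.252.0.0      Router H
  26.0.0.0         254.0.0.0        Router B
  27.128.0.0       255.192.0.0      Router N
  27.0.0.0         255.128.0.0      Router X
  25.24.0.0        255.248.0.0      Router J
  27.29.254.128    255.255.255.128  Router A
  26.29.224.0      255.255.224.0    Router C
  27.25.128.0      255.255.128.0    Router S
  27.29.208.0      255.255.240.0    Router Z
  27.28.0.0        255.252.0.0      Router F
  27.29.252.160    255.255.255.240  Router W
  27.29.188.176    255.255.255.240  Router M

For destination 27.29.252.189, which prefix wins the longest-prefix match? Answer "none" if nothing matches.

Entries matching 27.29.252.189:
  26.0.0.0/7 (26.0.0.0 - 27.255.255.255)
  27.0.0.0/9 (27.0.0.0 - 27.127.255.255)
  27.0.0.0/11 (27.0.0.0 - 27.31.255.255)
  27.28.0.0/14 (27.28.0.0 - 27.31.255.255)
Most specific is 27.28.0.0/14.

27.28.0.0/14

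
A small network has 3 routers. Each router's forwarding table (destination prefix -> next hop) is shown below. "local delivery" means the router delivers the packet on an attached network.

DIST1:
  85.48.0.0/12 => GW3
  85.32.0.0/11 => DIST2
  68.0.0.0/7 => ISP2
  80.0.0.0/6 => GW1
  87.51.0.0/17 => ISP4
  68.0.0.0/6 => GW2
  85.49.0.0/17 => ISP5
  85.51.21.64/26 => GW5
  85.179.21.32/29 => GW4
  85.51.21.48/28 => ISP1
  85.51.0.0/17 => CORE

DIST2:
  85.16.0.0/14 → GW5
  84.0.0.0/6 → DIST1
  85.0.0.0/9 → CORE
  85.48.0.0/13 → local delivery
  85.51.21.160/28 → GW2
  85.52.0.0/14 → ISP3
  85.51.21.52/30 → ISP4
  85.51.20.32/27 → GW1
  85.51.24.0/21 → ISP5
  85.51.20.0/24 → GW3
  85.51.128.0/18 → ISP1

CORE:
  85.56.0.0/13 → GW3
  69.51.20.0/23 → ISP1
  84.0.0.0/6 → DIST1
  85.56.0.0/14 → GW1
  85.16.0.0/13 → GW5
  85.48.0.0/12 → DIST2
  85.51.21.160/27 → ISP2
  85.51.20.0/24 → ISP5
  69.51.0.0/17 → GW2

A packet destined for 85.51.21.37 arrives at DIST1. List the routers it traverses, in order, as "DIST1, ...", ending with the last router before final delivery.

DIST1, CORE, DIST2

At DIST1: longest match for 85.51.21.37 is 85.51.0.0/17 -> CORE
At CORE: longest match for 85.51.21.37 is 85.48.0.0/12 -> DIST2
At DIST2: longest match for 85.51.21.37 is 85.48.0.0/13 -> local delivery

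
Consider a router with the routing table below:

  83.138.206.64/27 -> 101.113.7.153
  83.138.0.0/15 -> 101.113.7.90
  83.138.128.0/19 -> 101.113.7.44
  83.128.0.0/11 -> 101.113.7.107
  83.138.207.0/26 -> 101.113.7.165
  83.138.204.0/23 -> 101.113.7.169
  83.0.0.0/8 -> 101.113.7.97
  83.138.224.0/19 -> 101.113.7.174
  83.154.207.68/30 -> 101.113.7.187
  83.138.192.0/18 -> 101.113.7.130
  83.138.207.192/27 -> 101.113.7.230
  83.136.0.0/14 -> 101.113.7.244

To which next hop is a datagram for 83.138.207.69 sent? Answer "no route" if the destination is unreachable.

101.113.7.130

Routes whose prefix contains 83.138.207.69:
  83.0.0.0/8 (83.0.0.0 - 83.255.255.255) -> 101.113.7.97
  83.128.0.0/11 (83.128.0.0 - 83.159.255.255) -> 101.113.7.107
  83.136.0.0/14 (83.136.0.0 - 83.139.255.255) -> 101.113.7.244
  83.138.0.0/15 (83.138.0.0 - 83.139.255.255) -> 101.113.7.90
  83.138.192.0/18 (83.138.192.0 - 83.138.255.255) -> 101.113.7.130
More-specific entries that do NOT match:
  83.154.207.68/30 (83.154.207.68 - 83.154.207.71) does not contain 83.138.207.69
  83.138.206.64/27 (83.138.206.64 - 83.138.206.95) does not contain 83.138.207.69
  83.138.207.192/27 (83.138.207.192 - 83.138.207.223) does not contain 83.138.207.69
  83.138.207.0/26 (83.138.207.0 - 83.138.207.63) does not contain 83.138.207.69
  83.138.204.0/23 (83.138.204.0 - 83.138.205.255) does not contain 83.138.207.69
  83.138.128.0/19 (83.138.128.0 - 83.138.159.255) does not contain 83.138.207.69
  83.138.224.0/19 (83.138.224.0 - 83.138.255.255) does not contain 83.138.207.69
Longest matching prefix is /18 -> next hop 101.113.7.130.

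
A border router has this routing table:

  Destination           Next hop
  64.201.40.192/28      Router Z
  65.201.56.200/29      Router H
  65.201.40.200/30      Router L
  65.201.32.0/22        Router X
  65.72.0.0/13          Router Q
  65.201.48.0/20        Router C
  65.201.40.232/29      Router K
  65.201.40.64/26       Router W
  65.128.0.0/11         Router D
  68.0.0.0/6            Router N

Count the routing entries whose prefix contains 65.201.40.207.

0

No listed prefix contains 65.201.40.207.
Total matching entries: 0.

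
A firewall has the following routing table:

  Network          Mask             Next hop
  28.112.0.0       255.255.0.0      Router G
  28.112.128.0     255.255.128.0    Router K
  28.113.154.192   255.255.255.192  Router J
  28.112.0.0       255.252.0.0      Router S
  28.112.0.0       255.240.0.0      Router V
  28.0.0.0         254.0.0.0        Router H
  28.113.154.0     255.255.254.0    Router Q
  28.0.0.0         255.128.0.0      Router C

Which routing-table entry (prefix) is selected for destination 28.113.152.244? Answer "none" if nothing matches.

Entries matching 28.113.152.244:
  28.0.0.0/7 (28.0.0.0 - 29.255.255.255)
  28.0.0.0/9 (28.0.0.0 - 28.127.255.255)
  28.112.0.0/12 (28.112.0.0 - 28.127.255.255)
  28.112.0.0/14 (28.112.0.0 - 28.115.255.255)
Most specific is 28.112.0.0/14.

28.112.0.0/14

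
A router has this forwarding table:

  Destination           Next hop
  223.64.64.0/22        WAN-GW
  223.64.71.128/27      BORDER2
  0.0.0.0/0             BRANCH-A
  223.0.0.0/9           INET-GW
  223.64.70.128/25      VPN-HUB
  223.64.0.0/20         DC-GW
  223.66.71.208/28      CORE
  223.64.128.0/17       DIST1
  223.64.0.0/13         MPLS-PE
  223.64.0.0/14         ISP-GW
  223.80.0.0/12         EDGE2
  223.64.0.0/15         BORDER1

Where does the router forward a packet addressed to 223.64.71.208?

BORDER1

Routes whose prefix contains 223.64.71.208:
  0.0.0.0/0 (default, matches everything) -> BRANCH-A
  223.0.0.0/9 (223.0.0.0 - 223.127.255.255) -> INET-GW
  223.64.0.0/13 (223.64.0.0 - 223.71.255.255) -> MPLS-PE
  223.64.0.0/14 (223.64.0.0 - 223.67.255.255) -> ISP-GW
  223.64.0.0/15 (223.64.0.0 - 223.65.255.255) -> BORDER1
More-specific entries that do NOT match:
  223.66.71.208/28 (223.66.71.208 - 223.66.71.223) does not contain 223.64.71.208
  223.64.71.128/27 (223.64.71.128 - 223.64.71.159) does not contain 223.64.71.208
  223.64.70.128/25 (223.64.70.128 - 223.64.70.255) does not contain 223.64.71.208
  223.64.64.0/22 (223.64.64.0 - 223.64.67.255) does not contain 223.64.71.208
  223.64.0.0/20 (223.64.0.0 - 223.64.15.255) does not contain 223.64.71.208
  223.64.128.0/17 (223.64.128.0 - 223.64.255.255) does not contain 223.64.71.208
Longest matching prefix is /15 -> next hop BORDER1.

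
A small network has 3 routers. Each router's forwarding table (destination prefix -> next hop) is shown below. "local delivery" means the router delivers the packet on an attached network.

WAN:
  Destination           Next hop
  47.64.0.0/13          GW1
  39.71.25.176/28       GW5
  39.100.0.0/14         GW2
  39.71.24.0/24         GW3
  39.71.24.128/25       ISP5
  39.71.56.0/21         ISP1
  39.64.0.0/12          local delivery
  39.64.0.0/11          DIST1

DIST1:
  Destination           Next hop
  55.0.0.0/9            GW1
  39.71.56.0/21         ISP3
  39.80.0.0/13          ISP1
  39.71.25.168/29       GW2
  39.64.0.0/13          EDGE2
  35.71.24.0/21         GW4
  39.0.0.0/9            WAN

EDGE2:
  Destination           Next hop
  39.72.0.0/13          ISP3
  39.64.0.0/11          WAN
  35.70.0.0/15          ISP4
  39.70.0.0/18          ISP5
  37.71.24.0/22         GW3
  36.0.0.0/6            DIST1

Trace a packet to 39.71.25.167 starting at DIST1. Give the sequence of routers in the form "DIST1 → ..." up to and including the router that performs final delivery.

DIST1 → EDGE2 → WAN

At DIST1: longest match for 39.71.25.167 is 39.64.0.0/13 -> EDGE2
At EDGE2: longest match for 39.71.25.167 is 39.64.0.0/11 -> WAN
At WAN: longest match for 39.71.25.167 is 39.64.0.0/12 -> local delivery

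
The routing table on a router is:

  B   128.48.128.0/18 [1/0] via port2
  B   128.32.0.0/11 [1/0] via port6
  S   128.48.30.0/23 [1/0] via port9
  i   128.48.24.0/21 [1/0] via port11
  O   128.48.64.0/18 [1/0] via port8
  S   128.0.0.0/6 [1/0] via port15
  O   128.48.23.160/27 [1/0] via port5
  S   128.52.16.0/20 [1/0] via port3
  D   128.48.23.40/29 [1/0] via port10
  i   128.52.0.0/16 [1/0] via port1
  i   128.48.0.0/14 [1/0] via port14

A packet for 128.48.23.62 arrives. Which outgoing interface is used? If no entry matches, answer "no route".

port14

Routes whose prefix contains 128.48.23.62:
  128.0.0.0/6 (128.0.0.0 - 131.255.255.255) -> port15
  128.32.0.0/11 (128.32.0.0 - 128.63.255.255) -> port6
  128.48.0.0/14 (128.48.0.0 - 128.51.255.255) -> port14
More-specific entries that do NOT match:
  128.48.23.40/29 (128.48.23.40 - 128.48.23.47) does not contain 128.48.23.62
  128.48.23.160/27 (128.48.23.160 - 128.48.23.191) does not contain 128.48.23.62
  128.48.30.0/23 (128.48.30.0 - 128.48.31.255) does not contain 128.48.23.62
  128.48.24.0/21 (128.48.24.0 - 128.48.31.255) does not contain 128.48.23.62
  128.52.16.0/20 (128.52.16.0 - 128.52.31.255) does not contain 128.48.23.62
  128.48.128.0/18 (128.48.128.0 - 128.48.191.255) does not contain 128.48.23.62
  128.48.64.0/18 (128.48.64.0 - 128.48.127.255) does not contain 128.48.23.62
  128.52.0.0/16 (128.52.0.0 - 128.52.255.255) does not contain 128.48.23.62
Longest matching prefix is /14 -> interface port14.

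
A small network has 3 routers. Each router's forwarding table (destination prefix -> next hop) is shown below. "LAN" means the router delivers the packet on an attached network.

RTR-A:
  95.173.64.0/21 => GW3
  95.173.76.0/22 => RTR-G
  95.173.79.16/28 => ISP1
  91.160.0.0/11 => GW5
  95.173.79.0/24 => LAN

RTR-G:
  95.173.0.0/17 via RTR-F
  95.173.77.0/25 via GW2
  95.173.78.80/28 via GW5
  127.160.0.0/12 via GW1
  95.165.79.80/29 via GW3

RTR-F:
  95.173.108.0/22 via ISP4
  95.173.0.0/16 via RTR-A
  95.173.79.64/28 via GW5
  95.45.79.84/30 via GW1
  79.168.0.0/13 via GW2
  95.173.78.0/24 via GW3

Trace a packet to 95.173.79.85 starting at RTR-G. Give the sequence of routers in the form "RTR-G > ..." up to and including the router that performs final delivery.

RTR-G > RTR-F > RTR-A

At RTR-G: longest match for 95.173.79.85 is 95.173.0.0/17 -> RTR-F
At RTR-F: longest match for 95.173.79.85 is 95.173.0.0/16 -> RTR-A
At RTR-A: longest match for 95.173.79.85 is 95.173.79.0/24 -> LAN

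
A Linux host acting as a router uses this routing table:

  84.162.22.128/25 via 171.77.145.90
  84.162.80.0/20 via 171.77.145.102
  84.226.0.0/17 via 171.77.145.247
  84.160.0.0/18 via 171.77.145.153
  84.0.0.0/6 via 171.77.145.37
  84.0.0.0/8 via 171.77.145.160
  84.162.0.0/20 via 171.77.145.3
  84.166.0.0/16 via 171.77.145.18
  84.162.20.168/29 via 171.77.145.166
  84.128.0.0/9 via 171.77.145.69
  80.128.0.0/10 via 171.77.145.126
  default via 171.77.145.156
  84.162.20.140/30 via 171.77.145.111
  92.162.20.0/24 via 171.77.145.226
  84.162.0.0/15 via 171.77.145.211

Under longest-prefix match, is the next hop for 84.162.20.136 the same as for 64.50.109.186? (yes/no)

no

84.162.20.136: longest match 84.162.0.0/15 -> 171.77.145.211
64.50.109.186: longest match 0.0.0.0/0 -> 171.77.145.156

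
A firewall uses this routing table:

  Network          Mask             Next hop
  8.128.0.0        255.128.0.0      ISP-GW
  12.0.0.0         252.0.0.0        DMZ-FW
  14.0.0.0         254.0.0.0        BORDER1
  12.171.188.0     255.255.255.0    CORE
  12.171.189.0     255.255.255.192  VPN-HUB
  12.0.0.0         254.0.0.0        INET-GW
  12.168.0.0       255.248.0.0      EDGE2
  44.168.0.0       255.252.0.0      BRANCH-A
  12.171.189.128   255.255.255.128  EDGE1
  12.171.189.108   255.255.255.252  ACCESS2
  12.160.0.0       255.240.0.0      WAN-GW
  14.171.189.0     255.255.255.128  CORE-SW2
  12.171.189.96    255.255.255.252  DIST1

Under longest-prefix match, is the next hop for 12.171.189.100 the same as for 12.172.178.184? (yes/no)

12.171.189.100: longest match 12.168.0.0/13 -> EDGE2
12.172.178.184: longest match 12.168.0.0/13 -> EDGE2

yes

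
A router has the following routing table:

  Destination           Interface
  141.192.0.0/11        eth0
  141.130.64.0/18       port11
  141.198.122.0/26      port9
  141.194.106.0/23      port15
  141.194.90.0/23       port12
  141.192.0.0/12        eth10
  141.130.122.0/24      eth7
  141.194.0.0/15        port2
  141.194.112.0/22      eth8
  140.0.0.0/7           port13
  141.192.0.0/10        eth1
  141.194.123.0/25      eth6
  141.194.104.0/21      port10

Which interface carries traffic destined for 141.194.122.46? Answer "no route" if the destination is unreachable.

Routes whose prefix contains 141.194.122.46:
  140.0.0.0/7 (140.0.0.0 - 141.255.255.255) -> port13
  141.192.0.0/10 (141.192.0.0 - 141.255.255.255) -> eth1
  141.192.0.0/11 (141.192.0.0 - 141.223.255.255) -> eth0
  141.192.0.0/12 (141.192.0.0 - 141.207.255.255) -> eth10
  141.194.0.0/15 (141.194.0.0 - 141.195.255.255) -> port2
More-specific entries that do NOT match:
  141.198.122.0/26 (141.198.122.0 - 141.198.122.63) does not contain 141.194.122.46
  141.194.123.0/25 (141.194.123.0 - 141.194.123.127) does not contain 141.194.122.46
  141.130.122.0/24 (141.130.122.0 - 141.130.122.255) does not contain 141.194.122.46
  141.194.106.0/23 (141.194.106.0 - 141.194.107.255) does not contain 141.194.122.46
  141.194.90.0/23 (141.194.90.0 - 141.194.91.255) does not contain 141.194.122.46
  141.194.112.0/22 (141.194.112.0 - 141.194.115.255) does not contain 141.194.122.46
  141.194.104.0/21 (141.194.104.0 - 141.194.111.255) does not contain 141.194.122.46
  141.130.64.0/18 (141.130.64.0 - 141.130.127.255) does not contain 141.194.122.46
Longest matching prefix is /15 -> interface port2.

port2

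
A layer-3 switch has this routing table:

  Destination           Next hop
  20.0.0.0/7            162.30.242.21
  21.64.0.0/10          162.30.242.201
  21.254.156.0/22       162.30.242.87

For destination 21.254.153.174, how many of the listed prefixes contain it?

1

Prefixes containing 21.254.153.174:
  20.0.0.0/7 (20.0.0.0 - 21.255.255.255)
Total matching entries: 1.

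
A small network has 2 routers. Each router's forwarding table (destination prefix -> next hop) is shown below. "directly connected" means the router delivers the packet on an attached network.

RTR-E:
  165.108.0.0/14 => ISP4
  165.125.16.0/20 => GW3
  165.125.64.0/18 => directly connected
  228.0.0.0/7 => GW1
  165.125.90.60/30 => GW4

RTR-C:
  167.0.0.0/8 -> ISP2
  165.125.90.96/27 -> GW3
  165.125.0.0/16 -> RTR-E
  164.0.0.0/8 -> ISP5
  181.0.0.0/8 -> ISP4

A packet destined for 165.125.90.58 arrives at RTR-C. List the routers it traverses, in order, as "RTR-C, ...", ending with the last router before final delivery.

At RTR-C: longest match for 165.125.90.58 is 165.125.0.0/16 -> RTR-E
At RTR-E: longest match for 165.125.90.58 is 165.125.64.0/18 -> directly connected

RTR-C, RTR-E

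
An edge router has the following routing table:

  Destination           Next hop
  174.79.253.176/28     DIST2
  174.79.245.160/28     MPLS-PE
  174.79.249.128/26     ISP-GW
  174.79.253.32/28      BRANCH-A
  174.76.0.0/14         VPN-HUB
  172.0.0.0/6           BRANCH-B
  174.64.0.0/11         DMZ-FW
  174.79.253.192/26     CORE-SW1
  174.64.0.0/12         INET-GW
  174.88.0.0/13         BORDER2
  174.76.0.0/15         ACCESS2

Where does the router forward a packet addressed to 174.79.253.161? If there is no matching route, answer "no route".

VPN-HUB

Routes whose prefix contains 174.79.253.161:
  172.0.0.0/6 (172.0.0.0 - 175.255.255.255) -> BRANCH-B
  174.64.0.0/11 (174.64.0.0 - 174.95.255.255) -> DMZ-FW
  174.64.0.0/12 (174.64.0.0 - 174.79.255.255) -> INET-GW
  174.76.0.0/14 (174.76.0.0 - 174.79.255.255) -> VPN-HUB
More-specific entries that do NOT match:
  174.79.253.176/28 (174.79.253.176 - 174.79.253.191) does not contain 174.79.253.161
  174.79.245.160/28 (174.79.245.160 - 174.79.245.175) does not contain 174.79.253.161
  174.79.253.32/28 (174.79.253.32 - 174.79.253.47) does not contain 174.79.253.161
  174.79.249.128/26 (174.79.249.128 - 174.79.249.191) does not contain 174.79.253.161
  174.79.253.192/26 (174.79.253.192 - 174.79.253.255) does not contain 174.79.253.161
  174.76.0.0/15 (174.76.0.0 - 174.77.255.255) does not contain 174.79.253.161
Longest matching prefix is /14 -> next hop VPN-HUB.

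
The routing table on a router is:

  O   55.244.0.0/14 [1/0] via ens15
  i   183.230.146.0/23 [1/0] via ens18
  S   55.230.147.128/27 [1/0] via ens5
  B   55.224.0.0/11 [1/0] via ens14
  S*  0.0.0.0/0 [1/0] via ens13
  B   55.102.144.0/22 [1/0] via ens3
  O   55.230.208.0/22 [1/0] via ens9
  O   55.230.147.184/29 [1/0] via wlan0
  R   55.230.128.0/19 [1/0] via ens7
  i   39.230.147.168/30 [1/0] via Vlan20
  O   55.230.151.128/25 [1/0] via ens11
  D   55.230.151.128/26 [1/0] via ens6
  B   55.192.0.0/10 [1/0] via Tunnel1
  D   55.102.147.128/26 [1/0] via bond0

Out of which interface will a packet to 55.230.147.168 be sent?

ens7

Routes whose prefix contains 55.230.147.168:
  0.0.0.0/0 (default, matches everything) -> ens13
  55.192.0.0/10 (55.192.0.0 - 55.255.255.255) -> Tunnel1
  55.224.0.0/11 (55.224.0.0 - 55.255.255.255) -> ens14
  55.230.128.0/19 (55.230.128.0 - 55.230.159.255) -> ens7
More-specific entries that do NOT match:
  39.230.147.168/30 (39.230.147.168 - 39.230.147.171) does not contain 55.230.147.168
  55.230.147.184/29 (55.230.147.184 - 55.230.147.191) does not contain 55.230.147.168
  55.230.147.128/27 (55.230.147.128 - 55.230.147.159) does not contain 55.230.147.168
  55.230.151.128/26 (55.230.151.128 - 55.230.151.191) does not contain 55.230.147.168
  55.102.147.128/26 (55.102.147.128 - 55.102.147.191) does not contain 55.230.147.168
  55.230.151.128/25 (55.230.151.128 - 55.230.151.255) does not contain 55.230.147.168
  183.230.146.0/23 (183.230.146.0 - 183.230.147.255) does not contain 55.230.147.168
  55.102.144.0/22 (55.102.144.0 - 55.102.147.255) does not contain 55.230.147.168
  55.230.208.0/22 (55.230.208.0 - 55.230.211.255) does not contain 55.230.147.168
Longest matching prefix is /19 -> interface ens7.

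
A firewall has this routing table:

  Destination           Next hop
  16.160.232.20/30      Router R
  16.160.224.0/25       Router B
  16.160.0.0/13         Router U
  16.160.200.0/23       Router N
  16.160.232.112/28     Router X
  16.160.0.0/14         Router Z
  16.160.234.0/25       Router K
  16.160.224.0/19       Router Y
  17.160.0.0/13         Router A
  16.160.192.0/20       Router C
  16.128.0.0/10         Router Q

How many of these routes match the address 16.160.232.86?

4

Prefixes containing 16.160.232.86:
  16.128.0.0/10 (16.128.0.0 - 16.191.255.255)
  16.160.0.0/13 (16.160.0.0 - 16.167.255.255)
  16.160.0.0/14 (16.160.0.0 - 16.163.255.255)
  16.160.224.0/19 (16.160.224.0 - 16.160.255.255)
Total matching entries: 4.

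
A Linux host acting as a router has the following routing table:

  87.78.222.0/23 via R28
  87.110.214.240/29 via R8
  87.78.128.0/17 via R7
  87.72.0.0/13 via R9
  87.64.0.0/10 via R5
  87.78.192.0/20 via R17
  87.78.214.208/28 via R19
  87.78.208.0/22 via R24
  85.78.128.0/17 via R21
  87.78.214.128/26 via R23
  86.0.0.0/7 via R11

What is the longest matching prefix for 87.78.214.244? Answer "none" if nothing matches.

Entries matching 87.78.214.244:
  86.0.0.0/7 (86.0.0.0 - 87.255.255.255)
  87.64.0.0/10 (87.64.0.0 - 87.127.255.255)
  87.72.0.0/13 (87.72.0.0 - 87.79.255.255)
  87.78.128.0/17 (87.78.128.0 - 87.78.255.255)
Most specific is 87.78.128.0/17.

87.78.128.0/17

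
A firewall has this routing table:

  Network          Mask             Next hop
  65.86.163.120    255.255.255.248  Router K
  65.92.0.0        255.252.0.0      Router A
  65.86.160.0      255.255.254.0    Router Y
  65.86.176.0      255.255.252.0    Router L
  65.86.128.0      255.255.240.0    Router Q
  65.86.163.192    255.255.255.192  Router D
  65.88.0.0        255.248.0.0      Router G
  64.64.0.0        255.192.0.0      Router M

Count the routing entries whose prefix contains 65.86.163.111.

No listed prefix contains 65.86.163.111.
Total matching entries: 0.

0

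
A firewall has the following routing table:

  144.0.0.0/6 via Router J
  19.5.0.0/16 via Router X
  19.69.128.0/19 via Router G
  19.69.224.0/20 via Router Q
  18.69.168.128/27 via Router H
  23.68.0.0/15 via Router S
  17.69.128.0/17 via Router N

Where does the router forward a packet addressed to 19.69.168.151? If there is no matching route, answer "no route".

no route

No entry's prefix contains 19.69.168.151; there is no default route.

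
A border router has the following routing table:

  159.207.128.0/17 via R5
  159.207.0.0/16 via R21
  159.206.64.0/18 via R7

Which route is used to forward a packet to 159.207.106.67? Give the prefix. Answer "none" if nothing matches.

Entries matching 159.207.106.67:
  159.207.0.0/16 (159.207.0.0 - 159.207.255.255)
Most specific is 159.207.0.0/16.

159.207.0.0/16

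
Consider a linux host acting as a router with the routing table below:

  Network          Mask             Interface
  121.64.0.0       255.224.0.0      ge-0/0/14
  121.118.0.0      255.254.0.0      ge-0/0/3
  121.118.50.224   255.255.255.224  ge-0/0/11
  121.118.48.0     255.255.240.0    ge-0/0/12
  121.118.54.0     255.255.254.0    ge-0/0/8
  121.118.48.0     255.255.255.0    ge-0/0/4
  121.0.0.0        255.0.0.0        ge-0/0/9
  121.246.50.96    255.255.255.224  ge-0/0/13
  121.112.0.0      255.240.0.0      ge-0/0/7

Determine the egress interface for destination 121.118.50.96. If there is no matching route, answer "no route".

ge-0/0/12

Routes whose prefix contains 121.118.50.96:
  121.0.0.0/8 (121.0.0.0 - 121.255.255.255) -> ge-0/0/9
  121.112.0.0/12 (121.112.0.0 - 121.127.255.255) -> ge-0/0/7
  121.118.0.0/15 (121.118.0.0 - 121.119.255.255) -> ge-0/0/3
  121.118.48.0/20 (121.118.48.0 - 121.118.63.255) -> ge-0/0/12
More-specific entries that do NOT match:
  121.118.50.224/27 (121.118.50.224 - 121.118.50.255) does not contain 121.118.50.96
  121.246.50.96/27 (121.246.50.96 - 121.246.50.127) does not contain 121.118.50.96
  121.118.48.0/24 (121.118.48.0 - 121.118.48.255) does not contain 121.118.50.96
  121.118.54.0/23 (121.118.54.0 - 121.118.55.255) does not contain 121.118.50.96
Longest matching prefix is /20 -> interface ge-0/0/12.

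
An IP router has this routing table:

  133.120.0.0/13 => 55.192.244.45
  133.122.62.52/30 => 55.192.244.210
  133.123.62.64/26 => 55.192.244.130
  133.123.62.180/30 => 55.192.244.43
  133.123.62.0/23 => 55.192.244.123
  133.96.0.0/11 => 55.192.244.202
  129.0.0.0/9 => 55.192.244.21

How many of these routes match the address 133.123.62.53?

Prefixes containing 133.123.62.53:
  133.96.0.0/11 (133.96.0.0 - 133.127.255.255)
  133.120.0.0/13 (133.120.0.0 - 133.127.255.255)
  133.123.62.0/23 (133.123.62.0 - 133.123.63.255)
Total matching entries: 3.

3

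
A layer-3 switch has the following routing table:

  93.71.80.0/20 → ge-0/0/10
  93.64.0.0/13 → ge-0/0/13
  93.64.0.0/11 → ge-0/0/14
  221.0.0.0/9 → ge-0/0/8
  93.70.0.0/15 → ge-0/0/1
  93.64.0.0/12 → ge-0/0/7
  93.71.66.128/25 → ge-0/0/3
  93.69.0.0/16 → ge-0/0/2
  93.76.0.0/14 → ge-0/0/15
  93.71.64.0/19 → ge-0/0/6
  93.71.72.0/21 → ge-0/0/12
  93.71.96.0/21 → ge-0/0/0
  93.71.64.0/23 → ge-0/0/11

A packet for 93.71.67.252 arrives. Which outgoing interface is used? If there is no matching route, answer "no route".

ge-0/0/6

Routes whose prefix contains 93.71.67.252:
  93.64.0.0/11 (93.64.0.0 - 93.95.255.255) -> ge-0/0/14
  93.64.0.0/12 (93.64.0.0 - 93.79.255.255) -> ge-0/0/7
  93.64.0.0/13 (93.64.0.0 - 93.71.255.255) -> ge-0/0/13
  93.70.0.0/15 (93.70.0.0 - 93.71.255.255) -> ge-0/0/1
  93.71.64.0/19 (93.71.64.0 - 93.71.95.255) -> ge-0/0/6
More-specific entries that do NOT match:
  93.71.66.128/25 (93.71.66.128 - 93.71.66.255) does not contain 93.71.67.252
  93.71.64.0/23 (93.71.64.0 - 93.71.65.255) does not contain 93.71.67.252
  93.71.72.0/21 (93.71.72.0 - 93.71.79.255) does not contain 93.71.67.252
  93.71.96.0/21 (93.71.96.0 - 93.71.103.255) does not contain 93.71.67.252
  93.71.80.0/20 (93.71.80.0 - 93.71.95.255) does not contain 93.71.67.252
Longest matching prefix is /19 -> interface ge-0/0/6.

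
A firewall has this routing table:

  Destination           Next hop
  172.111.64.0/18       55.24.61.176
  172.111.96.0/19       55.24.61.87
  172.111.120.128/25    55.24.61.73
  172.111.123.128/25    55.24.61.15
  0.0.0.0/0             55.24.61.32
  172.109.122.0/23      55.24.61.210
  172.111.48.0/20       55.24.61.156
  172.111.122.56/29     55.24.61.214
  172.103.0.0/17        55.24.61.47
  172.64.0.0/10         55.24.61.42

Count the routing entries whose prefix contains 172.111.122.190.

Prefixes containing 172.111.122.190:
  0.0.0.0/0 (default, matches everything)
  172.64.0.0/10 (172.64.0.0 - 172.127.255.255)
  172.111.64.0/18 (172.111.64.0 - 172.111.127.255)
  172.111.96.0/19 (172.111.96.0 - 172.111.127.255)
Total matching entries: 4.

4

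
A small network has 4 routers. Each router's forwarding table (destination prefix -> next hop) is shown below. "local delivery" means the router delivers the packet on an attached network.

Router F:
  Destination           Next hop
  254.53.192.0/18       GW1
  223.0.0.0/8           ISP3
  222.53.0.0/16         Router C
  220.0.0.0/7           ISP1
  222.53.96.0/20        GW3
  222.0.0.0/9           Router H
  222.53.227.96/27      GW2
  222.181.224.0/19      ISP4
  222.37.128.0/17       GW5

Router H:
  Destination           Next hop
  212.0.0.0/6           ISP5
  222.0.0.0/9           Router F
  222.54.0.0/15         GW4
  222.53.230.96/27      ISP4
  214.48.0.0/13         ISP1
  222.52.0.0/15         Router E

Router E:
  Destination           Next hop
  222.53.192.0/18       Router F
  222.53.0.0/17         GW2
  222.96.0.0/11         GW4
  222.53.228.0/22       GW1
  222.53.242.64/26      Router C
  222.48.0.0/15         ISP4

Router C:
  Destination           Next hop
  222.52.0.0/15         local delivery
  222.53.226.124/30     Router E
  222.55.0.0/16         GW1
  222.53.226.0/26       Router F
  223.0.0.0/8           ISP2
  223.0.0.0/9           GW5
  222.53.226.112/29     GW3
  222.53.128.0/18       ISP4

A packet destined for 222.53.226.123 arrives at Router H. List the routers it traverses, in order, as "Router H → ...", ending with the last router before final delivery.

Router H → Router E → Router F → Router C

At Router H: longest match for 222.53.226.123 is 222.52.0.0/15 -> Router E
At Router E: longest match for 222.53.226.123 is 222.53.192.0/18 -> Router F
At Router F: longest match for 222.53.226.123 is 222.53.0.0/16 -> Router C
At Router C: longest match for 222.53.226.123 is 222.52.0.0/15 -> local delivery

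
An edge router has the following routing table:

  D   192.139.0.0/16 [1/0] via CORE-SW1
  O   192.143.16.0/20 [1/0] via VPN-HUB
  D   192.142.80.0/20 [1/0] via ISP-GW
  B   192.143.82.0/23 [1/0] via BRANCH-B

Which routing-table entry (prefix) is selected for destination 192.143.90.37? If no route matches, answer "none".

192.143.90.37 is outside every listed prefix and there is no default route.

none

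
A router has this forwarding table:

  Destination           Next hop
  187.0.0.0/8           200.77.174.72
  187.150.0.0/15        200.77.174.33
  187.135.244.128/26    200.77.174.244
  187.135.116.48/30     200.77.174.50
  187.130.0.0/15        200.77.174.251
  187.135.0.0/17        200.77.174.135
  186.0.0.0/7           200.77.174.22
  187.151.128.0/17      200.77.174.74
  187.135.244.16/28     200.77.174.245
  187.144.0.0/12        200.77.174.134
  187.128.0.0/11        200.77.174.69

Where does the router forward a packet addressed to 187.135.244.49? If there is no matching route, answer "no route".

Routes whose prefix contains 187.135.244.49:
  186.0.0.0/7 (186.0.0.0 - 187.255.255.255) -> 200.77.174.22
  187.0.0.0/8 (187.0.0.0 - 187.255.255.255) -> 200.77.174.72
  187.128.0.0/11 (187.128.0.0 - 187.159.255.255) -> 200.77.174.69
More-specific entries that do NOT match:
  187.135.116.48/30 (187.135.116.48 - 187.135.116.51) does not contain 187.135.244.49
  187.135.244.16/28 (187.135.244.16 - 187.135.244.31) does not contain 187.135.244.49
  187.135.244.128/26 (187.135.244.128 - 187.135.244.191) does not contain 187.135.244.49
  187.135.0.0/17 (187.135.0.0 - 187.135.127.255) does not contain 187.135.244.49
  187.151.128.0/17 (187.151.128.0 - 187.151.255.255) does not contain 187.135.244.49
  187.150.0.0/15 (187.150.0.0 - 187.151.255.255) does not contain 187.135.244.49
  187.130.0.0/15 (187.130.0.0 - 187.131.255.255) does not contain 187.135.244.49
  187.144.0.0/12 (187.144.0.0 - 187.159.255.255) does not contain 187.135.244.49
Longest matching prefix is /11 -> next hop 200.77.174.69.

200.77.174.69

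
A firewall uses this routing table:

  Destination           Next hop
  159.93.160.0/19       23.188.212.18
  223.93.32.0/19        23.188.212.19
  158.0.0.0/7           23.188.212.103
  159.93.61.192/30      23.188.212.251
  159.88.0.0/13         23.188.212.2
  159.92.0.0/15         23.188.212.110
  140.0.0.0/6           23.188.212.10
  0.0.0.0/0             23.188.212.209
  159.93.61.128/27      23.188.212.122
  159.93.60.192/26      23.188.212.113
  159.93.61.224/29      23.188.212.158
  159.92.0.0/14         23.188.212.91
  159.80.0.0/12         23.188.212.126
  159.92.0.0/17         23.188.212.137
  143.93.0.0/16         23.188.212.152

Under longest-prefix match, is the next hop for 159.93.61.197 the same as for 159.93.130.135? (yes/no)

yes

159.93.61.197: longest match 159.92.0.0/15 -> 23.188.212.110
159.93.130.135: longest match 159.92.0.0/15 -> 23.188.212.110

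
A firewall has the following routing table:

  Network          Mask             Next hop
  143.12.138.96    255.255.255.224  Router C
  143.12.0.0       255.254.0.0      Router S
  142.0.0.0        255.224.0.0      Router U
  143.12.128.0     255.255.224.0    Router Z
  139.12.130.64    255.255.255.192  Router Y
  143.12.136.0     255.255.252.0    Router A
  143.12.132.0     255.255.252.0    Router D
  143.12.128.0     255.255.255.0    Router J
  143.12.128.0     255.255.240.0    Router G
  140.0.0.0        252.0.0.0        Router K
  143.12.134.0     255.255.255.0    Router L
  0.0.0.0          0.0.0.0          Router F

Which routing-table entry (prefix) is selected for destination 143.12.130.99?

Entries matching 143.12.130.99:
  0.0.0.0/0 (default, matches everything)
  140.0.0.0/6 (140.0.0.0 - 143.255.255.255)
  143.12.0.0/15 (143.12.0.0 - 143.13.255.255)
  143.12.128.0/19 (143.12.128.0 - 143.12.159.255)
  143.12.128.0/20 (143.12.128.0 - 143.12.143.255)
Most specific is 143.12.128.0/20.

143.12.128.0/20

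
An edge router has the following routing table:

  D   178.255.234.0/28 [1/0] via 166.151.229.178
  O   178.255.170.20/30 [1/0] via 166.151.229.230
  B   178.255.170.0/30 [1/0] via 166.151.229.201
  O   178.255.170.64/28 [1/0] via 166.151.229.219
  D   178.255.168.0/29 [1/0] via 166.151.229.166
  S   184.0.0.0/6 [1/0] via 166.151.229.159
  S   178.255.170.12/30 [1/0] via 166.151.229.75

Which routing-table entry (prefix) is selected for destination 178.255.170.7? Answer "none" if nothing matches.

178.255.170.7 is outside every listed prefix and there is no default route.

none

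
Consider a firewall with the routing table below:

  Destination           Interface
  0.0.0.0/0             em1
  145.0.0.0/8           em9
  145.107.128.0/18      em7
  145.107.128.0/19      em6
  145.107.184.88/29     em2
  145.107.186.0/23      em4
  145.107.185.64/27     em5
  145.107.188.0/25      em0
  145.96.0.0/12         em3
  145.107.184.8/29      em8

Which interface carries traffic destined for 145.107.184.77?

em7

Routes whose prefix contains 145.107.184.77:
  0.0.0.0/0 (default, matches everything) -> em1
  145.0.0.0/8 (145.0.0.0 - 145.255.255.255) -> em9
  145.96.0.0/12 (145.96.0.0 - 145.111.255.255) -> em3
  145.107.128.0/18 (145.107.128.0 - 145.107.191.255) -> em7
More-specific entries that do NOT match:
  145.107.184.88/29 (145.107.184.88 - 145.107.184.95) does not contain 145.107.184.77
  145.107.184.8/29 (145.107.184.8 - 145.107.184.15) does not contain 145.107.184.77
  145.107.185.64/27 (145.107.185.64 - 145.107.185.95) does not contain 145.107.184.77
  145.107.188.0/25 (145.107.188.0 - 145.107.188.127) does not contain 145.107.184.77
  145.107.186.0/23 (145.107.186.0 - 145.107.187.255) does not contain 145.107.184.77
  145.107.128.0/19 (145.107.128.0 - 145.107.159.255) does not contain 145.107.184.77
Longest matching prefix is /18 -> interface em7.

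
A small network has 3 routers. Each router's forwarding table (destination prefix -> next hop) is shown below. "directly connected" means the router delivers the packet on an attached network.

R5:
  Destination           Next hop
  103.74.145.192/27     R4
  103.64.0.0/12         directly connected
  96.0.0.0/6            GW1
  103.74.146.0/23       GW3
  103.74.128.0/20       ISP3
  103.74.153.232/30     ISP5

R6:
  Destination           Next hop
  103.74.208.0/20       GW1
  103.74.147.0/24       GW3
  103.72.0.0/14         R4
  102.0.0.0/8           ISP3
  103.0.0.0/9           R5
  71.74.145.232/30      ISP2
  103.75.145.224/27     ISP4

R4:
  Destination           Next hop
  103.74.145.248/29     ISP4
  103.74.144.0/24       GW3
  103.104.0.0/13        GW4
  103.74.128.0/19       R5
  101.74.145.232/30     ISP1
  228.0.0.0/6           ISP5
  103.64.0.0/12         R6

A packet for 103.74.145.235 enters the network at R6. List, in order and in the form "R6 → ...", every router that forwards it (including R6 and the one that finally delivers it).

R6 → R4 → R5

At R6: longest match for 103.74.145.235 is 103.72.0.0/14 -> R4
At R4: longest match for 103.74.145.235 is 103.74.128.0/19 -> R5
At R5: longest match for 103.74.145.235 is 103.64.0.0/12 -> directly connected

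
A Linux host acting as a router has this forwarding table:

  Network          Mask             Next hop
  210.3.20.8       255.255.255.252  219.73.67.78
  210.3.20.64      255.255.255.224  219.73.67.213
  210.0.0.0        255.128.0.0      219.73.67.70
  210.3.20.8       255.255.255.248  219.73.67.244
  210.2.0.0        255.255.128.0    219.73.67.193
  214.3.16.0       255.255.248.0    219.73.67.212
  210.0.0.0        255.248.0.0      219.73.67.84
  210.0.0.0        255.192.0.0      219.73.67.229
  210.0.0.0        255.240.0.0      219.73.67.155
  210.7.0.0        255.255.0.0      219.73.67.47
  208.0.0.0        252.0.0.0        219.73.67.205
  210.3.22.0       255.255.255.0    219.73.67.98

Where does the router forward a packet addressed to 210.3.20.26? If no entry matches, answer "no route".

Routes whose prefix contains 210.3.20.26:
  208.0.0.0/6 (208.0.0.0 - 211.255.255.255) -> 219.73.67.205
  210.0.0.0/9 (210.0.0.0 - 210.127.255.255) -> 219.73.67.70
  210.0.0.0/10 (210.0.0.0 - 210.63.255.255) -> 219.73.67.229
  210.0.0.0/12 (210.0.0.0 - 210.15.255.255) -> 219.73.67.155
  210.0.0.0/13 (210.0.0.0 - 210.7.255.255) -> 219.73.67.84
More-specific entries that do NOT match:
  210.3.20.8/30 (210.3.20.8 - 210.3.20.11) does not contain 210.3.20.26
  210.3.20.8/29 (210.3.20.8 - 210.3.20.15) does not contain 210.3.20.26
  210.3.20.64/27 (210.3.20.64 - 210.3.20.95) does not contain 210.3.20.26
  210.3.22.0/24 (210.3.22.0 - 210.3.22.255) does not contain 210.3.20.26
  214.3.16.0/21 (214.3.16.0 - 214.3.23.255) does not contain 210.3.20.26
  210.2.0.0/17 (210.2.0.0 - 210.2.127.255) does not contain 210.3.20.26
  210.7.0.0/16 (210.7.0.0 - 210.7.255.255) does not contain 210.3.20.26
Longest matching prefix is /13 -> next hop 219.73.67.84.

219.73.67.84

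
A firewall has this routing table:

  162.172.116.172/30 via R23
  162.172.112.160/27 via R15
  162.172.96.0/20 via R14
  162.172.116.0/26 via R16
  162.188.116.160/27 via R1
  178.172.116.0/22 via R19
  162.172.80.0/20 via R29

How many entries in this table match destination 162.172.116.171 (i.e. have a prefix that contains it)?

No listed prefix contains 162.172.116.171.
Total matching entries: 0.

0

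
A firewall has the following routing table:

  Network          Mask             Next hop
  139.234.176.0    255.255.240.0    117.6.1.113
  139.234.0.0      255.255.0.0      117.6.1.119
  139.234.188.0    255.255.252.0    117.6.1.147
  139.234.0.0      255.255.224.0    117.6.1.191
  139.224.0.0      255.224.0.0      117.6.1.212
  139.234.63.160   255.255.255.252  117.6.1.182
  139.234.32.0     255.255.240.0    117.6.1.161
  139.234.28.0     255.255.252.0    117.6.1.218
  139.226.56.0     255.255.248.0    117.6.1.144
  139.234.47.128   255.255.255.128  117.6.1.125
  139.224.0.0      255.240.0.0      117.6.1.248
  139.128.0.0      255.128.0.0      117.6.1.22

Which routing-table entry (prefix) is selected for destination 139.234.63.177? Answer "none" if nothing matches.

139.234.0.0/16

Entries matching 139.234.63.177:
  139.128.0.0/9 (139.128.0.0 - 139.255.255.255)
  139.224.0.0/11 (139.224.0.0 - 139.255.255.255)
  139.224.0.0/12 (139.224.0.0 - 139.239.255.255)
  139.234.0.0/16 (139.234.0.0 - 139.234.255.255)
Most specific is 139.234.0.0/16.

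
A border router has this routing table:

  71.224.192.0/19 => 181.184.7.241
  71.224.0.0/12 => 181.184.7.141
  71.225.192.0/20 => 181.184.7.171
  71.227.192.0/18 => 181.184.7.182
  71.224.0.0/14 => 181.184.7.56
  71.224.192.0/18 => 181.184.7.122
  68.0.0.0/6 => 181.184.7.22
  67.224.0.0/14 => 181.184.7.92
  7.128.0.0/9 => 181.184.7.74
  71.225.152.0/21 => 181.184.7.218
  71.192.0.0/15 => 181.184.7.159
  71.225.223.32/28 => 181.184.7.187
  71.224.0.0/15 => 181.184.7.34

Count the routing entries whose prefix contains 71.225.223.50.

Prefixes containing 71.225.223.50:
  68.0.0.0/6 (68.0.0.0 - 71.255.255.255)
  71.224.0.0/12 (71.224.0.0 - 71.239.255.255)
  71.224.0.0/14 (71.224.0.0 - 71.227.255.255)
  71.224.0.0/15 (71.224.0.0 - 71.225.255.255)
Total matching entries: 4.

4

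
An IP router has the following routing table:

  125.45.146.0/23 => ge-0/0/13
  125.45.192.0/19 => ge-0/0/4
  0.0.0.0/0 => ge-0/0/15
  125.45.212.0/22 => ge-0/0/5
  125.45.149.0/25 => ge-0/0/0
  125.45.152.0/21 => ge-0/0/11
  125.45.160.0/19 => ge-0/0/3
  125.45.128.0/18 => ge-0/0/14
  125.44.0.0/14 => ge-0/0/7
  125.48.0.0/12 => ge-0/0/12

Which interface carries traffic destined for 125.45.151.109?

Routes whose prefix contains 125.45.151.109:
  0.0.0.0/0 (default, matches everything) -> ge-0/0/15
  125.44.0.0/14 (125.44.0.0 - 125.47.255.255) -> ge-0/0/7
  125.45.128.0/18 (125.45.128.0 - 125.45.191.255) -> ge-0/0/14
More-specific entries that do NOT match:
  125.45.149.0/25 (125.45.149.0 - 125.45.149.127) does not contain 125.45.151.109
  125.45.146.0/23 (125.45.146.0 - 125.45.147.255) does not contain 125.45.151.109
  125.45.212.0/22 (125.45.212.0 - 125.45.215.255) does not contain 125.45.151.109
  125.45.152.0/21 (125.45.152.0 - 125.45.159.255) does not contain 125.45.151.109
  125.45.192.0/19 (125.45.192.0 - 125.45.223.255) does not contain 125.45.151.109
  125.45.160.0/19 (125.45.160.0 - 125.45.191.255) does not contain 125.45.151.109
Longest matching prefix is /18 -> interface ge-0/0/14.

ge-0/0/14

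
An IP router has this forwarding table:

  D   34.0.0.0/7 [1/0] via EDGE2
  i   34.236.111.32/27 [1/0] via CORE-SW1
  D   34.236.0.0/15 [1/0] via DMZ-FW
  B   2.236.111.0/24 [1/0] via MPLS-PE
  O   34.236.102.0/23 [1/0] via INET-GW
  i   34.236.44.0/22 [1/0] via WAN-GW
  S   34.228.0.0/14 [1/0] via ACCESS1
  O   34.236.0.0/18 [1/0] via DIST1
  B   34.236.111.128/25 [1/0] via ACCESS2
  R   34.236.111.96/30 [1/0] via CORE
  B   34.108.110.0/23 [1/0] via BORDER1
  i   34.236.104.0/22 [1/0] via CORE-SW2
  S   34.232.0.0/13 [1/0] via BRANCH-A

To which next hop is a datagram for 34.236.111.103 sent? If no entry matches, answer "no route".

Routes whose prefix contains 34.236.111.103:
  34.0.0.0/7 (34.0.0.0 - 35.255.255.255) -> EDGE2
  34.232.0.0/13 (34.232.0.0 - 34.239.255.255) -> BRANCH-A
  34.236.0.0/15 (34.236.0.0 - 34.237.255.255) -> DMZ-FW
More-specific entries that do NOT match:
  34.236.111.96/30 (34.236.111.96 - 34.236.111.99) does not contain 34.236.111.103
  34.236.111.32/27 (34.236.111.32 - 34.236.111.63) does not contain 34.236.111.103
  34.236.111.128/25 (34.236.111.128 - 34.236.111.255) does not contain 34.236.111.103
  2.236.111.0/24 (2.236.111.0 - 2.236.111.255) does not contain 34.236.111.103
  34.236.102.0/23 (34.236.102.0 - 34.236.103.255) does not contain 34.236.111.103
  34.108.110.0/23 (34.108.110.0 - 34.108.111.255) does not contain 34.236.111.103
  34.236.44.0/22 (34.236.44.0 - 34.236.47.255) does not contain 34.236.111.103
  34.236.104.0/22 (34.236.104.0 - 34.236.107.255) does not contain 34.236.111.103
  34.236.0.0/18 (34.236.0.0 - 34.236.63.255) does not contain 34.236.111.103
Longest matching prefix is /15 -> next hop DMZ-FW.

DMZ-FW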